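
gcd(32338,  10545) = 703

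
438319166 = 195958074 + 242361092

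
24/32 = 3/4 = 0.75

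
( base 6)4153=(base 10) 933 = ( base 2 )1110100101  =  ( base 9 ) 1246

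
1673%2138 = 1673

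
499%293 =206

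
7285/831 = 7285/831 =8.77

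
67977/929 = 73  +  160/929 = 73.17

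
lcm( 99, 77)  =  693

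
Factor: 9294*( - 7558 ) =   -  2^2 *3^1* 1549^1*3779^1 = - 70244052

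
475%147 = 34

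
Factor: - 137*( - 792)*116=12586464 = 2^5*3^2*11^1*29^1 * 137^1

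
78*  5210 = 406380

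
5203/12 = 433 + 7/12 =433.58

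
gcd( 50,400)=50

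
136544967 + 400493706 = 537038673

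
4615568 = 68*67876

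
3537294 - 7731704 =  - 4194410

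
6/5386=3/2693  =  0.00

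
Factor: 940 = 2^2*5^1*47^1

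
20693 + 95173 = 115866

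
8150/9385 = 1630/1877 =0.87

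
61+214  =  275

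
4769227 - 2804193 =1965034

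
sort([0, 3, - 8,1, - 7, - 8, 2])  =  [ - 8, - 8, - 7,0,1, 2, 3 ]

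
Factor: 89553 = 3^1*29851^1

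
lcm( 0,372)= 0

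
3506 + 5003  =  8509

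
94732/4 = 23683 = 23683.00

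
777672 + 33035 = 810707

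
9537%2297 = 349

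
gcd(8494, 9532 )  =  2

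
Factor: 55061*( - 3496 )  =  - 2^3*19^1*23^1*55061^1= -192493256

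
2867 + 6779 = 9646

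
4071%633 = 273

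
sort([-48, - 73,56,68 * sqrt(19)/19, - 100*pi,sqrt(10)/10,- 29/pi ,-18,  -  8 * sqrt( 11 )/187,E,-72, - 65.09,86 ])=[ - 100*pi,-73,-72, - 65.09,  -  48,  -  18, - 29/pi,-8 * sqrt(11 )/187,sqrt(10)/10, E,68*sqrt(19)/19,56,86 ]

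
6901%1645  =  321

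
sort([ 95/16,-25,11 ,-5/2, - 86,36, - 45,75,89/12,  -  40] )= [-86, - 45,-40, - 25,-5/2 , 95/16 , 89/12 , 11, 36,75 ] 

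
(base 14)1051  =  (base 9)3767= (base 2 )101011111111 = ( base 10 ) 2815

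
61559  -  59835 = 1724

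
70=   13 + 57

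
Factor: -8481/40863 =-11/53   =  -11^1*53^(  -  1 )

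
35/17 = 35/17 = 2.06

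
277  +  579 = 856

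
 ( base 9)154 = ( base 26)50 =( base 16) 82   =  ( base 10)130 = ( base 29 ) 4E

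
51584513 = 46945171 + 4639342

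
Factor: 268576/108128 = 77/31 = 7^1*  11^1 * 31^( - 1 ) 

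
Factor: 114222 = 2^1 * 3^1 * 19037^1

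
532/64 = 133/16 = 8.31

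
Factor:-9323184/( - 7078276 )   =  2^2*3^1*13^1*67^1*151^(-1)*223^1*11719^(  -  1)= 2330796/1769569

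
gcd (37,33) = 1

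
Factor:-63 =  - 3^2*7^1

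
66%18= 12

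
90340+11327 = 101667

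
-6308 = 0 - 6308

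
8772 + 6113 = 14885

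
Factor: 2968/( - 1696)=- 2^( - 2) *7^1= - 7/4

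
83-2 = 81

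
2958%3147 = 2958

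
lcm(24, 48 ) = 48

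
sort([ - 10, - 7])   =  [ - 10, - 7]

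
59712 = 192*311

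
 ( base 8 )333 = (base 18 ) C3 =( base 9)263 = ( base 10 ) 219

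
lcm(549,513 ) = 31293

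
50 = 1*50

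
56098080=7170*7824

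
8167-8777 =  - 610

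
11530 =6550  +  4980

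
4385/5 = 877  =  877.00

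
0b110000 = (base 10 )48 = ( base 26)1m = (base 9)53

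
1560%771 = 18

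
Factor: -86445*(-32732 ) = 2^2*3^2*5^1*7^2 * 17^1 * 113^1*167^1 = 2829517740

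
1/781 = 1/781 = 0.00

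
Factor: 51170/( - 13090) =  -11^(-1)*43^1 = - 43/11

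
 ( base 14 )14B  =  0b100000111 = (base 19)dg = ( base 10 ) 263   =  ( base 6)1115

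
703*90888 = 63894264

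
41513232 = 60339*688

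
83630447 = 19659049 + 63971398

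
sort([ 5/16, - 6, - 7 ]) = [ - 7, -6, 5/16]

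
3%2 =1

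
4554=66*69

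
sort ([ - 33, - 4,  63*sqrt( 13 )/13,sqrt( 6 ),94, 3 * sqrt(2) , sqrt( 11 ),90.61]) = [ - 33, - 4,sqrt( 6 ), sqrt(11), 3 *sqrt(2 ), 63*sqrt( 13 ) /13, 90.61 , 94 ]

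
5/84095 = 1/16819 = 0.00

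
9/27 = 1/3 = 0.33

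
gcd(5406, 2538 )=6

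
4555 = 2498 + 2057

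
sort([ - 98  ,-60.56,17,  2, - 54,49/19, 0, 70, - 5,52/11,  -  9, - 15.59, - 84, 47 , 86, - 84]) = [-98, - 84,  -  84, - 60.56, - 54, - 15.59, - 9, - 5, 0, 2,49/19,52/11, 17 , 47, 70,86]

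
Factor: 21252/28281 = 644/857 = 2^2*7^1*23^1*857^(  -  1 )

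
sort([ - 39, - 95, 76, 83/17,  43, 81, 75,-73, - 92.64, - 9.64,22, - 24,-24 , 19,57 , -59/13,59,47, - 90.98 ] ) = [ - 95,-92.64, - 90.98, - 73, - 39,-24, - 24,-9.64, - 59/13,83/17,  19, 22, 43, 47, 57,59, 75,  76,  81]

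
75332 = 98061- 22729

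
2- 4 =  - 2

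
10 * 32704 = 327040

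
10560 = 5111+5449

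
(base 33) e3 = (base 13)29A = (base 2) 111010001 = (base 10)465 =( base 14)253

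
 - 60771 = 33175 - 93946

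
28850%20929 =7921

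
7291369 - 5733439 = 1557930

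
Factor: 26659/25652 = 2^( - 2 ) * 11^( - 2 )*503^1 = 503/484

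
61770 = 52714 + 9056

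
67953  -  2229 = 65724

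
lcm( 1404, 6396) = 57564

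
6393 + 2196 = 8589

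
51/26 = 51/26=1.96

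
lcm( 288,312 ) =3744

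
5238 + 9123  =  14361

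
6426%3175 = 76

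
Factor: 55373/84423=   3^(  -  1 )*107^( - 1)*263^(- 1 )*55373^1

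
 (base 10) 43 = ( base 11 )3A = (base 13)34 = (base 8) 53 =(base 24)1j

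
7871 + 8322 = 16193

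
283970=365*778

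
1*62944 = 62944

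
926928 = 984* 942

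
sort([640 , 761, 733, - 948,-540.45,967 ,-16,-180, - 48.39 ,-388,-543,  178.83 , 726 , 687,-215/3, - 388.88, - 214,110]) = [ - 948,-543, - 540.45, - 388.88, - 388, - 214, - 180,-215/3,  -  48.39, - 16,110,178.83, 640,687,726,733  ,  761, 967 ]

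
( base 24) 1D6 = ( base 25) 1aj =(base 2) 1101111110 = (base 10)894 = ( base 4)31332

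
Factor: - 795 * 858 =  - 682110 = - 2^1*3^2*5^1  *  11^1*13^1* 53^1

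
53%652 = 53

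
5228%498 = 248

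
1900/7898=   950/3949  =  0.24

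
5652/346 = 16 + 58/173 =16.34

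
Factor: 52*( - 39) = - 2028 = - 2^2*3^1* 13^2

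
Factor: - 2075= - 5^2* 83^1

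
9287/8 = 9287/8 = 1160.88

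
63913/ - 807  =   - 80 + 647/807 = -79.20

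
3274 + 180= 3454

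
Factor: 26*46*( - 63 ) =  - 2^2*3^2 *7^1*13^1*23^1 = -75348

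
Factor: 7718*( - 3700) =-2^3*5^2 * 17^1*37^1 *227^1 = - 28556600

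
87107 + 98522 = 185629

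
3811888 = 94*40552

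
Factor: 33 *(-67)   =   - 3^1*11^1*67^1 = -  2211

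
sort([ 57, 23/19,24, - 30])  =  [ - 30,23/19,24, 57 ] 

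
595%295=5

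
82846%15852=3586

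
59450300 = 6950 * 8554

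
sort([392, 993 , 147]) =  [ 147, 392, 993]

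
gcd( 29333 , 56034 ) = 1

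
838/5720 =419/2860 = 0.15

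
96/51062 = 48/25531 = 0.00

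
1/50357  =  1/50357= 0.00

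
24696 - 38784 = -14088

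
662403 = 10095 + 652308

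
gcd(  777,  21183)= 3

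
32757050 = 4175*7846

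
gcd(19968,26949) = 39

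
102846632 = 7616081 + 95230551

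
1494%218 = 186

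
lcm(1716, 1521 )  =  66924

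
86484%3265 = 1594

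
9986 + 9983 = 19969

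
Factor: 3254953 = 13^1*227^1*1103^1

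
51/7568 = 51/7568 = 0.01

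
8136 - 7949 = 187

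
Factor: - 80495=  -  5^1*17^1*947^1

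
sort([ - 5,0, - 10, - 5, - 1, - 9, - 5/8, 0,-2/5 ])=[ - 10, - 9, - 5, - 5, - 1, - 5/8, - 2/5, 0,0 ] 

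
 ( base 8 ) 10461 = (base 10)4401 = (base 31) 4hu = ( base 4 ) 1010301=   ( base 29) 56M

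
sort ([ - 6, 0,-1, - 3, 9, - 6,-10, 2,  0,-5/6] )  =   [-10,-6, - 6,-3,-1,-5/6, 0, 0,  2, 9]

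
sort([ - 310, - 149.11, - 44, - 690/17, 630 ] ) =[ - 310,  -  149.11,-44 ,-690/17,  630]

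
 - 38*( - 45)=1710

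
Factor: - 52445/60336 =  - 2^( - 4) * 3^( - 2 ) * 5^1*17^1*419^( - 1 )*617^1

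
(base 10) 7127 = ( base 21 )g38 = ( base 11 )539A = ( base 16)1bd7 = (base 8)15727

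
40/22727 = 40/22727  =  0.00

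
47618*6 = 285708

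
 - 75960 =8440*( - 9) 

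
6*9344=56064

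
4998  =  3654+1344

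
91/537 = 91/537 = 0.17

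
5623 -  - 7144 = 12767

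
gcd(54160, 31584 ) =16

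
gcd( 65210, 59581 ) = 1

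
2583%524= 487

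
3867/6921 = 1289/2307 = 0.56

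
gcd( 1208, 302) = 302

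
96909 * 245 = 23742705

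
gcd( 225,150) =75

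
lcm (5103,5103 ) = 5103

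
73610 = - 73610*( - 1) 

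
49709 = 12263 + 37446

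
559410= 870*643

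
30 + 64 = 94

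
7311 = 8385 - 1074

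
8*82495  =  659960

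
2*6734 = 13468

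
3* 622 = 1866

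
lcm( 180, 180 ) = 180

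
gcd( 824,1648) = 824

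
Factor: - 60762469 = -7027^1*8647^1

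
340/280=17/14 = 1.21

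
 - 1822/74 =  - 25 + 14/37= -24.62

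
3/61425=1/20475 = 0.00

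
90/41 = 2 + 8/41 = 2.20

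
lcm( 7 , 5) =35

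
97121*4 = 388484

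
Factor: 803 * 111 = 3^1*11^1 * 37^1*73^1=89133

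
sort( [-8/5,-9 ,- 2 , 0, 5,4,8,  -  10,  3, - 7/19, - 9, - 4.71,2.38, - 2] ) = [ - 10,- 9, - 9, - 4.71,-2,-2, - 8/5, - 7/19,0, 2.38 , 3,4,  5,8]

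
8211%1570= 361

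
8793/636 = 13  +  175/212= 13.83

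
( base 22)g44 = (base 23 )EIG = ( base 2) 1111010011100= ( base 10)7836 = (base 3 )101202020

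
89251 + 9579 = 98830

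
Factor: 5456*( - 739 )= - 2^4*11^1*31^1*739^1  =  -  4031984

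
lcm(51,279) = 4743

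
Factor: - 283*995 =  - 281585 = -  5^1* 199^1*283^1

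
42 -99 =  - 57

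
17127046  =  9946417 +7180629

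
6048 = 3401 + 2647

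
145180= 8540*17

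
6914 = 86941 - 80027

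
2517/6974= 2517/6974 = 0.36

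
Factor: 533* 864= 460512  =  2^5*3^3*13^1*41^1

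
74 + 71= 145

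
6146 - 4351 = 1795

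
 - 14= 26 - 40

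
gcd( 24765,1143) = 381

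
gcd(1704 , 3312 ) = 24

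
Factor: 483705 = 3^3*5^1*3583^1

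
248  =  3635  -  3387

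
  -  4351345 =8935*(- 487)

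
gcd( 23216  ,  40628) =5804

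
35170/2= 17585 = 17585.00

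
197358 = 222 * 889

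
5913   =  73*81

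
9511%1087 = 815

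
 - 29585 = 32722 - 62307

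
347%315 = 32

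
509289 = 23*22143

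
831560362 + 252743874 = 1084304236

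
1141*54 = 61614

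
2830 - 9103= - 6273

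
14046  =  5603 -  - 8443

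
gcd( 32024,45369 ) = 1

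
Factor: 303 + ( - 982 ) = - 7^1*97^1=- 679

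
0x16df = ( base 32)5MV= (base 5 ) 141410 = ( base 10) 5855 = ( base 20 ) ecf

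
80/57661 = 80/57661= 0.00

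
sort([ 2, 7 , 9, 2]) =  [ 2, 2,7, 9]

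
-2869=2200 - 5069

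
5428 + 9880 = 15308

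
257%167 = 90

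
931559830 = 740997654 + 190562176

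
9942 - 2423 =7519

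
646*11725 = 7574350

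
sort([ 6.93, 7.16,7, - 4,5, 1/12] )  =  [-4, 1/12,5, 6.93,7, 7.16 ] 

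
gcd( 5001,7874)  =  1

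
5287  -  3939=1348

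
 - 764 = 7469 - 8233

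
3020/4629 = 3020/4629 = 0.65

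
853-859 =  - 6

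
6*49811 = 298866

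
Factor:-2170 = -2^1*5^1*7^1 *31^1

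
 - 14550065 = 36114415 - 50664480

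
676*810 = 547560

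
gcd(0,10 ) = 10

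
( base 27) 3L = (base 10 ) 102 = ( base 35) 2W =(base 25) 42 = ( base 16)66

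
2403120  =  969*2480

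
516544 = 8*64568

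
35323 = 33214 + 2109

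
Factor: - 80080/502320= - 3^(-1 )*11^1*23^( - 1 ) = - 11/69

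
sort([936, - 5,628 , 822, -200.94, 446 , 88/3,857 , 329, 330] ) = [-200.94, -5, 88/3,  329, 330, 446, 628, 822 , 857,  936] 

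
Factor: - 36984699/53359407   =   - 4109411/5928823 = - 4109411^1*5928823^( - 1 )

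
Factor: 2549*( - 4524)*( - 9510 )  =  2^3*3^2*5^1*13^1*29^1*317^1 * 2549^1 = 109666238760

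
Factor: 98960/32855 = 2^4*1237^1*6571^( - 1 ) = 19792/6571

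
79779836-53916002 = 25863834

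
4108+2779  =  6887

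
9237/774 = 3079/258 = 11.93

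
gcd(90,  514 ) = 2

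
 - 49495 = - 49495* 1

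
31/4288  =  31/4288 = 0.01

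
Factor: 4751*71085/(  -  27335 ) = -9649281/781=-  3^1*11^( - 1 )*71^( - 1 ) * 677^1*4751^1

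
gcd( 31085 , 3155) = 5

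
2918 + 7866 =10784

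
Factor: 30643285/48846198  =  2^ (-1 )*3^ ( - 1 ) * 5^1* 29^1*73^(  -  1 )*111521^ ( - 1)*211333^1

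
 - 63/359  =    -  1 + 296/359 = - 0.18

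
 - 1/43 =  - 1/43 = -  0.02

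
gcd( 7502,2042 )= 2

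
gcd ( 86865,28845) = 15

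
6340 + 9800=16140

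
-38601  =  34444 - 73045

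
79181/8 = 9897 + 5/8 = 9897.62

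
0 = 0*24851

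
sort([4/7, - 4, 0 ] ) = [-4,0,4/7] 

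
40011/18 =13337/6=2222.83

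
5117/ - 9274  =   - 1  +  4157/9274 = - 0.55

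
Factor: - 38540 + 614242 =575702 = 2^1 * 287851^1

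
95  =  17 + 78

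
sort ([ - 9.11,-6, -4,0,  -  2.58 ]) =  [-9.11,-6,-4, - 2.58,0]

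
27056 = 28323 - 1267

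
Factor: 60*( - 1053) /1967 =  - 63180/1967 = -  2^2*3^5*5^1*7^ ( - 1)*13^1*281^ ( - 1 ) 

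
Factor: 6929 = 13^2 * 41^1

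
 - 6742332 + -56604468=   -  63346800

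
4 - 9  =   - 5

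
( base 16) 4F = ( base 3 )2221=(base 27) 2P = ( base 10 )79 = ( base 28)2N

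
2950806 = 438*6737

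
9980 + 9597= 19577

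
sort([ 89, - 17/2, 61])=[ - 17/2,61,89]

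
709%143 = 137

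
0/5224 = 0 = 0.00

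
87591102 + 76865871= 164456973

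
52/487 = 52/487=0.11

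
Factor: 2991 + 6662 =9653=7^2*197^1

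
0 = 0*1561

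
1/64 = 1/64 = 0.02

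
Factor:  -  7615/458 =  -2^(  -  1)*5^1*229^( - 1) * 1523^1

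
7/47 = 7/47  =  0.15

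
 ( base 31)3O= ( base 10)117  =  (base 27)49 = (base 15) 7c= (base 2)1110101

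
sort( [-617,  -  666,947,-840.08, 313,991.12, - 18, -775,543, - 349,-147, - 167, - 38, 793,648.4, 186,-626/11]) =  [ - 840.08, - 775,  -  666, - 617, - 349,-167, - 147, - 626/11,-38,-18, 186, 313, 543, 648.4,  793, 947,991.12]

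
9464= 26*364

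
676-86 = 590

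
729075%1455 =120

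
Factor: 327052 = 2^2*11^1*7433^1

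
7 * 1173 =8211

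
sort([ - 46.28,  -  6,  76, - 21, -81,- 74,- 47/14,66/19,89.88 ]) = [ - 81, - 74, - 46.28, - 21,-6 , - 47/14,66/19, 76,89.88 ] 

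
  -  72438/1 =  - 72438=- 72438.00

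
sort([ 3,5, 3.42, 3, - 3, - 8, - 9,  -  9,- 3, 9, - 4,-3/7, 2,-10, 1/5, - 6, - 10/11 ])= [ - 10, - 9,-9, - 8 , - 6, - 4, -3, - 3, - 10/11,-3/7,1/5, 2 , 3,3, 3.42,5, 9 ]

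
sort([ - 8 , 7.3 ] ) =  [ - 8 , 7.3]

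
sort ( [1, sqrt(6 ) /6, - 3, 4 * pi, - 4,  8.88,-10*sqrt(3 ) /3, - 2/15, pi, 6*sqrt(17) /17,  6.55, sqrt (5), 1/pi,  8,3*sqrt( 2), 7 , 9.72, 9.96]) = [ - 10*sqrt( 3)/3, - 4, - 3, - 2/15, 1/pi,  sqrt( 6 )/6 , 1, 6*sqrt( 17 ) /17,sqrt( 5 ) , pi,3*sqrt( 2), 6.55,7, 8, 8.88, 9.72, 9.96, 4 * pi ] 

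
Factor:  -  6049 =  - 23^1*263^1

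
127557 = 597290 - 469733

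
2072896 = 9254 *224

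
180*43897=7901460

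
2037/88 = 23 + 13/88 = 23.15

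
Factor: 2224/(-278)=- 2^3 =- 8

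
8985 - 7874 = 1111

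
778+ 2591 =3369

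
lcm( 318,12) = 636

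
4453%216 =133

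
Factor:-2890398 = -2^1 *3^1*7^1*68819^1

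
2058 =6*343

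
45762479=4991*9169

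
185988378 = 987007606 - 801019228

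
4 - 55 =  - 51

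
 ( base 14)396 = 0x2D0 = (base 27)QI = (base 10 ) 720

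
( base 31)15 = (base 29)17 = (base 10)36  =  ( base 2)100100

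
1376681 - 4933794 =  - 3557113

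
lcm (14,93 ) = 1302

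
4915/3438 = 1+1477/3438 = 1.43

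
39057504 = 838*46608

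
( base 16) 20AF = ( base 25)d9h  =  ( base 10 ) 8367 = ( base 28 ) ain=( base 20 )10i7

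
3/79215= 1/26405 = 0.00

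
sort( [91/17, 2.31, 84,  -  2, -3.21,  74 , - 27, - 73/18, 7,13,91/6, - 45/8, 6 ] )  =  [ - 27,  -  45/8, - 73/18, - 3.21,-2,2.31, 91/17 , 6,7,13,91/6, 74, 84]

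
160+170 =330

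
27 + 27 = 54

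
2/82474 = 1/41237 = 0.00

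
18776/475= 39 + 251/475 = 39.53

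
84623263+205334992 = 289958255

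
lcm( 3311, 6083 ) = 261569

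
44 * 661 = 29084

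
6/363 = 2/121  =  0.02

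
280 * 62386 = 17468080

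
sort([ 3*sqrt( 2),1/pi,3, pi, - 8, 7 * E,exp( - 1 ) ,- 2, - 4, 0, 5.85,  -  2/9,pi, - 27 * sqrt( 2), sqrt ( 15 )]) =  [-27 *sqrt (2), - 8, - 4, - 2, - 2/9,0,1/pi, exp( - 1 ), 3, pi, pi,  sqrt(15), 3*sqrt( 2), 5.85,7*E ]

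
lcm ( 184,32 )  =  736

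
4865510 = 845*5758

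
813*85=69105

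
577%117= 109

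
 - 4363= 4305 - 8668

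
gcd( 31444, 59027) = 1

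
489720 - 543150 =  - 53430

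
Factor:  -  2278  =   - 2^1*17^1*67^1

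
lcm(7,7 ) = 7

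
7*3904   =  27328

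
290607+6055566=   6346173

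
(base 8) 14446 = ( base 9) 8743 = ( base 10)6438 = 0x1926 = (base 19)hfg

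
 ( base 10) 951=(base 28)15r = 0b1110110111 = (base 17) 34g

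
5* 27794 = 138970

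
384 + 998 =1382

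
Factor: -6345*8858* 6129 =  - 344474377290 = - 2^1*3^6*5^1*43^1*47^1*103^1*227^1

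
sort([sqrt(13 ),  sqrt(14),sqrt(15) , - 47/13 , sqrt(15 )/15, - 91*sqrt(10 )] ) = [ - 91*sqrt(10), - 47/13, sqrt(15 ) /15,sqrt( 13),sqrt( 14),sqrt(15)] 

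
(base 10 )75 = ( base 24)33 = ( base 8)113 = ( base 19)3I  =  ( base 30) 2f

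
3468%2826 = 642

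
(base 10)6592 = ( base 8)14700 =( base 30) 79M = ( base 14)258C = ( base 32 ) 6e0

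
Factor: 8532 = 2^2 * 3^3*79^1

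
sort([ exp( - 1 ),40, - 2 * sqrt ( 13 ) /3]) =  [ - 2*sqrt( 13 )/3,  exp( - 1),40]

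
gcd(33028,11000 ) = 4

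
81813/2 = 40906 + 1/2 = 40906.50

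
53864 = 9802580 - 9748716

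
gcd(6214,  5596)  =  2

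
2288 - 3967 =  - 1679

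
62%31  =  0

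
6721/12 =560 + 1/12=560.08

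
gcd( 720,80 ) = 80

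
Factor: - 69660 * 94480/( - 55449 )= 2^6 * 3^2*5^2*43^1 * 61^( - 1) * 101^(- 1) * 1181^1 = 731275200/6161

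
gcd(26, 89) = 1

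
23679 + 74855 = 98534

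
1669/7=1669/7 = 238.43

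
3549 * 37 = 131313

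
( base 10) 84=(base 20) 44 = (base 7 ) 150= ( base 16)54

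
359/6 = 59+5/6 =59.83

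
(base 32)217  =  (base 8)4047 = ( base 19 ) 5EG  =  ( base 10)2087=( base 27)2n8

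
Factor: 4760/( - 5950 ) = - 4/5=- 2^2 * 5^( - 1 )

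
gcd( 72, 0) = 72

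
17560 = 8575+8985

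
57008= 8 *7126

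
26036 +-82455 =-56419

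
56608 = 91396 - 34788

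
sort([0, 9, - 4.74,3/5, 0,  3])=[-4.74,0,0,3/5, 3, 9]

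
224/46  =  112/23 = 4.87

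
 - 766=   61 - 827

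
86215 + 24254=110469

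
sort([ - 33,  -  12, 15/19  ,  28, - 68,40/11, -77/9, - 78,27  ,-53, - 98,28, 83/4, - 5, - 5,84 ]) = [ - 98, - 78, - 68, - 53,-33,-12, - 77/9, - 5, - 5,15/19, 40/11, 83/4, 27,28,28,84 ] 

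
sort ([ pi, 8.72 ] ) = [ pi, 8.72 ]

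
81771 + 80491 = 162262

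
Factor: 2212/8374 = 2^1*7^1 * 53^ (-1) = 14/53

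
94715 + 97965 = 192680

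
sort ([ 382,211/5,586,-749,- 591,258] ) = [-749,  -  591,211/5, 258,382,586 ]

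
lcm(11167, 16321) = 212173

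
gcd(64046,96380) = 2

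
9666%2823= 1197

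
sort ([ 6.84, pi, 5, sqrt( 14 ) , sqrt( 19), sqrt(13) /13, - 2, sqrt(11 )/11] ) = [  -  2,sqrt( 13)/13, sqrt( 11)/11, pi, sqrt(14) , sqrt( 19), 5, 6.84 ] 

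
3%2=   1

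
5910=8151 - 2241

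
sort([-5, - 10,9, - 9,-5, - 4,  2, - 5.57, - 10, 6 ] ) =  [ - 10,-10,-9,-5.57 ,-5, - 5,- 4,2, 6, 9 ] 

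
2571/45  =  57+2/15 = 57.13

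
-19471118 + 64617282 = 45146164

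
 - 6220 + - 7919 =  - 14139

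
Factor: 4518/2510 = 9/5 = 3^2 *5^( - 1)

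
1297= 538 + 759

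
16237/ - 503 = -16237/503 = -32.28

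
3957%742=247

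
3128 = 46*68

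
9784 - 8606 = 1178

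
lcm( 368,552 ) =1104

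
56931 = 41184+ 15747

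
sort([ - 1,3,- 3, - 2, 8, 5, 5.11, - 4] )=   [ - 4,  -  3,  -  2, - 1, 3,5,5.11 , 8] 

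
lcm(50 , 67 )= 3350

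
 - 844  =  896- 1740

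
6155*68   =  418540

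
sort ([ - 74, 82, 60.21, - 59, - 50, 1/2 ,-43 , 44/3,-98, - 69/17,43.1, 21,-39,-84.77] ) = [ - 98 ,-84.77,-74,  -  59, - 50,-43, - 39, - 69/17,  1/2,44/3, 21,43.1, 60.21 , 82]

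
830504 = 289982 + 540522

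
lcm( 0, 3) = 0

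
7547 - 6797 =750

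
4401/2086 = 2+ 229/2086 = 2.11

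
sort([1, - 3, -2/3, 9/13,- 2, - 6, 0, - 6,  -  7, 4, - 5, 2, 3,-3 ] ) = [-7,-6,-6,- 5, - 3,- 3,-2, - 2/3,0, 9/13, 1, 2, 3 , 4 ]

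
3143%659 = 507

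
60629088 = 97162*624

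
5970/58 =2985/29 = 102.93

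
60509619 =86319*701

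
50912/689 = 50912/689  =  73.89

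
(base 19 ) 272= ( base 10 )857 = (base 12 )5b5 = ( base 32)qp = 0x359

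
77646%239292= 77646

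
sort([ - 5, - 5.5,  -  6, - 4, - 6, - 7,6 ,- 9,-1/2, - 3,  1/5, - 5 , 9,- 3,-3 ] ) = [ - 9,-7, - 6, - 6, - 5.5,-5, - 5, - 4,-3, - 3, - 3, - 1/2, 1/5, 6,9]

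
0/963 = 0 = 0.00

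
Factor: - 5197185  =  -3^2*5^1*7^2 * 2357^1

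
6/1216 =3/608 = 0.00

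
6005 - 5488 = 517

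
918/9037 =918/9037 = 0.10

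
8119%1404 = 1099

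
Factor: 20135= 5^1 * 4027^1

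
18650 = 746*25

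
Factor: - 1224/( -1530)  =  4/5 =2^2*5^( - 1)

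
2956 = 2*1478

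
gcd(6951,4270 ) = 7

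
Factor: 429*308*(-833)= -2^2  *  3^1*7^3*11^2 * 13^1*17^1 = - 110065956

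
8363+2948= 11311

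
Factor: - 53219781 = - 3^3*251^1*7853^1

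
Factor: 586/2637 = 2^1*3^( - 2)=   2/9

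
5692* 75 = 426900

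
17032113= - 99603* (-171)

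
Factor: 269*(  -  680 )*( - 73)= 13353160=2^3*5^1*17^1*73^1* 269^1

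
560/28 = 20 = 20.00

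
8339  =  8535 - 196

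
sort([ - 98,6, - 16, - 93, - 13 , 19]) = [-98, - 93, - 16, -13,6,19 ]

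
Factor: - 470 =-2^1*5^1*47^1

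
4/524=1/131 = 0.01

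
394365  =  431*915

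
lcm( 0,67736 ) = 0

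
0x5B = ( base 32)2R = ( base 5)331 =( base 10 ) 91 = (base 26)3d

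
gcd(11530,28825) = 5765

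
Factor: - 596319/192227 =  - 3^1*7^( - 2) * 197^1*1009^1*3923^( - 1 )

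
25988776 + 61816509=87805285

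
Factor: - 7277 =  - 19^1*383^1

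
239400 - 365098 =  - 125698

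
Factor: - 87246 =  - 2^1*3^2 *37^1*131^1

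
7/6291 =7/6291= 0.00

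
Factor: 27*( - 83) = -2241 = - 3^3 * 83^1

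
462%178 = 106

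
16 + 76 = 92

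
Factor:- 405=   -3^4*5^1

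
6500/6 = 3250/3=1083.33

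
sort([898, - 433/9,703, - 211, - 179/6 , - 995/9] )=[ - 211, - 995/9, - 433/9, - 179/6, 703,  898] 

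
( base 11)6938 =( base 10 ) 9116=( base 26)DCG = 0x239c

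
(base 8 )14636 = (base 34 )5mu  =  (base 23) C93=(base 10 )6558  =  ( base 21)ei6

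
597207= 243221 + 353986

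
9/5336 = 9/5336 = 0.00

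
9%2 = 1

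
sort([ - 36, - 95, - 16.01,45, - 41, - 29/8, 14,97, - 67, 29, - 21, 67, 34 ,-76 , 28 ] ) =[ - 95, - 76, - 67, - 41 , - 36,  -  21, - 16.01, - 29/8,  14,28, 29,  34,  45, 67,97 ]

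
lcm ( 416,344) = 17888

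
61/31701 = 61/31701 = 0.00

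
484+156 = 640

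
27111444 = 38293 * 708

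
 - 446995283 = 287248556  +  - 734243839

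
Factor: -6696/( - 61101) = 2^3*73^(- 1) = 8/73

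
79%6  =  1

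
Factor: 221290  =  2^1*5^1*22129^1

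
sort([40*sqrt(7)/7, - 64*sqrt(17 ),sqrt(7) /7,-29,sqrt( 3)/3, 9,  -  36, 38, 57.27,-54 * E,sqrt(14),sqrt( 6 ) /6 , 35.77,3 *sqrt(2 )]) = [- 64*sqrt(17), -54*E, - 36,-29,  sqrt( 7)/7, sqrt( 6 )/6,sqrt(3 )/3,sqrt(14),3*sqrt(2 ),9, 40*sqrt(7 ) /7,35.77, 38,57.27 ]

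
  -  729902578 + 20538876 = - 709363702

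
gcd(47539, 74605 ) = 347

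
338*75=25350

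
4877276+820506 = 5697782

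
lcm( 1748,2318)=106628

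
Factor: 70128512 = 2^7 * 47^1 * 11657^1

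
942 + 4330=5272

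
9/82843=9/82843 = 0.00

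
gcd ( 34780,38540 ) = 940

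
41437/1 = 41437 = 41437.00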